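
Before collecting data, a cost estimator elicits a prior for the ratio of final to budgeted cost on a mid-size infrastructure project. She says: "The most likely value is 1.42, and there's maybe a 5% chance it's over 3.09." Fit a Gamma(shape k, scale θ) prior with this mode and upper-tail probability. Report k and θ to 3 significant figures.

Gamma(k,θ) with k>1 has mode (k−1)θ, so θ = 1.42/(k−1).
Need P(X < 3.09) = 0.95 with θ tied to k this way. Start at k = 2, θ = 1.42: P(X<3.09) ≈ 0.640.
Too low — raise k to concentrate. Iterating converges to k ≈ 5.56.
Then θ = 1.42/(5.56−1) ≈ 0.312.

k ≈ 5.56, θ ≈ 0.312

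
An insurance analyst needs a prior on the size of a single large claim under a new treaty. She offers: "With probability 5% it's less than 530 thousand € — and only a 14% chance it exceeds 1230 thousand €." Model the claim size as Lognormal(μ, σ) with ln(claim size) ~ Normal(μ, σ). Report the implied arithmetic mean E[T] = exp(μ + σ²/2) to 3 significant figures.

If T ~ Lognormal(μ,σ) then ln T ~ Normal(μ,σ), so the p-quantile of ln T is μ + z_p·σ.
ln(530) = 6.273 and ln(1230) = 7.115; z_{0.05} = -1.645, z_{0.86} = 1.08.
σ = (7.115 − 6.273)/(1.08 − (-1.645)) = 0.309.
μ = 6.273 − (-1.645)·0.309 = 6.781.
E[T] = exp(μ + σ²/2) = exp(6.781 + 0.0477) = 924 thousand €.

E[T] ≈ 924 thousand €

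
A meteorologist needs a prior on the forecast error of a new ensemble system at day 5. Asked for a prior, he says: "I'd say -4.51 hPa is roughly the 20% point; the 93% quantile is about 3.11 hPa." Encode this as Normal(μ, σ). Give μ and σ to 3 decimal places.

For Normal(μ,σ), the p-quantile is μ + z_p·σ. Here z_{0.2} = -0.8416, z_{0.93} = 1.476.
So -4.51 = μ − 0.8416σ and 3.11 = μ + 1.476σ.
Subtracting: σ = (3.11 − -4.51)/(1.476 − (-0.8416)) = 3.288.
Then μ = -4.51 − (-0.8416)·3.288 = -1.743.

μ = -1.743, σ = 3.288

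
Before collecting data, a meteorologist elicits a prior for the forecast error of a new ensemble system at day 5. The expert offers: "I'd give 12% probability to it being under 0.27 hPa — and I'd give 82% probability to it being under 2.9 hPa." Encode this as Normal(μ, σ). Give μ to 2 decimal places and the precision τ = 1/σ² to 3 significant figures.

The p-quantile of Normal(μ,σ) is μ + z_p·σ, with z_{0.12} = -1.175 and z_{0.82} = 0.9154.
Eliminate σ: μ = (z₂·x₁ − z₁·x₂)/(z₂ − z₁) = (0.9154·0.27 − (-1.175)·2.9)/2.09 = 1.75.
Then σ = (x₂ − x₁)/(z₂ − z₁) = (2.9 − 0.27)/2.09 = 1.26.
Precision τ = 1/σ² = 1/1.258² = 0.632.

μ = 1.75, τ = 0.632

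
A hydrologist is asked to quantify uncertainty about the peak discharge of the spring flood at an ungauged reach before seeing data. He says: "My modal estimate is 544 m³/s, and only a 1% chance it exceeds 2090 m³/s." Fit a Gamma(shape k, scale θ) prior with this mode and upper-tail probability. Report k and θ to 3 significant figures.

Gamma(k,θ) with k>1 has mode (k−1)θ, so θ = 544/(k−1).
Need P(X < 2090) = 0.99 with θ tied to k this way. Start at k = 2, θ = 544: P(X<2090) ≈ 0.896.
Too low — raise k to concentrate. Iterating converges to k ≈ 3.33.
Then θ = 544/(3.33−1) ≈ 233.

k ≈ 3.33, θ ≈ 233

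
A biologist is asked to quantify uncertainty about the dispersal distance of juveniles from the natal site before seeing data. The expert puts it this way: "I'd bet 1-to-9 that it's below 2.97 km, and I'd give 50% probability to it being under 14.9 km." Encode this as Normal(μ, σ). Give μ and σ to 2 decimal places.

μ = 14.90, σ = 9.31

The p-quantile of Normal(μ,σ) is μ + z_p·σ, with z_{0.1} = -1.282 and z_{0.5} = 0.
Eliminate σ: μ = (z₂·x₁ − z₁·x₂)/(z₂ − z₁) = (0·2.97 − (-1.282)·14.9)/1.282 = 14.90.
Then σ = (x₂ − x₁)/(z₂ − z₁) = (14.9 − 2.97)/1.282 = 9.31.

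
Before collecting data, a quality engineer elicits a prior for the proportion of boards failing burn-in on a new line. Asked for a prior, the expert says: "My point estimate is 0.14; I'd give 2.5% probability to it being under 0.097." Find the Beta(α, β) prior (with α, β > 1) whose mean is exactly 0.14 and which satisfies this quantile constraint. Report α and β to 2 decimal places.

α ≈ 30.07, β ≈ 184.71

With mean 0.14 fixed, write α = 0.14s, β = 0.86s where s = α+β.
Need P(θ < 0.097) = 0.025 under Beta(0.14s, 0.86s). Normal approximation: (q−m)/√(m(1−m)/s) ≈ z_{0.025} = -1.96, so s ≈ 0.14·0.86·(-1.96)²/(0.097−0.14)² = 250.1.
At s = 250.1: P(θ<0.097) ≈ 0.017. Adjusting to match 0.025 gives s ≈ 214.78.
So α = 0.14·214.78 ≈ 30.07, β = 0.86·214.78 ≈ 184.71.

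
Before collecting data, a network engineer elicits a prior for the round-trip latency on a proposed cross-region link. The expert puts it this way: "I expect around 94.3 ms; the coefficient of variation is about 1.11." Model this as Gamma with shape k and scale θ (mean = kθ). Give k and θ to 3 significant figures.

k ≈ 0.812, θ ≈ 116

For Gamma(k, scale θ): mean = kθ, variance = kθ², so CV = 1/√k.
CV = 1.11, hence k = 1/CV² = 0.812.
Then θ = mean/k = 94.3/0.812 = 116.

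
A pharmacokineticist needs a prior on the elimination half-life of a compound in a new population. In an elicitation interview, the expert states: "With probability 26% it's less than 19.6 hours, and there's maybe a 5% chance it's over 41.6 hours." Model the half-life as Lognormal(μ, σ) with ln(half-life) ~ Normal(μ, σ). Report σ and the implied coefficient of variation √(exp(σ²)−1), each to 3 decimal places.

σ ≈ 0.329, CV ≈ 0.338

If T ~ Lognormal(μ,σ) then ln T ~ Normal(μ,σ), so the p-quantile of ln T is μ + z_p·σ.
ln(19.6) = 2.976 and ln(41.6) = 3.728; z_{0.26} = -0.6433, z_{0.95} = 1.645.
σ = (3.728 − 2.976)/(1.645 − (-0.6433)) = 0.329.
μ = 2.976 − (-0.6433)·0.329 = 3.187.
CV = √(exp(σ²)−1) = √(exp(0.1082)−1) = 0.338.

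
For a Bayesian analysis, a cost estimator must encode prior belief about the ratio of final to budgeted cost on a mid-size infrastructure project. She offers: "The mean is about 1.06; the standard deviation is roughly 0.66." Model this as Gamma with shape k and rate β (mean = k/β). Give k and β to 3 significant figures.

k ≈ 2.58, β ≈ 2.43

For Gamma(k, rate β): mean = k/β, variance = k/β², so CV = 1/√k.
CV = SD/mean = 0.66/1.06 = 0.6226, hence k = 1/CV² = 2.58.
Then β = k/mean = 2.58/1.06 = 2.43.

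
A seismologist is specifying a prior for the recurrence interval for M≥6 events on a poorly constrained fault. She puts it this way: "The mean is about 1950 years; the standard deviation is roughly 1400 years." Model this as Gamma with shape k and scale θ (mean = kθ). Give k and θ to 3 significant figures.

k ≈ 1.94, θ ≈ 1010

For Gamma(k, scale θ): mean = kθ, variance = kθ², so CV = 1/√k.
CV = SD/mean = 1400/1950 = 0.7179, hence k = 1/CV² = 1.94.
Then θ = mean/k = 1950/1.94 = 1010.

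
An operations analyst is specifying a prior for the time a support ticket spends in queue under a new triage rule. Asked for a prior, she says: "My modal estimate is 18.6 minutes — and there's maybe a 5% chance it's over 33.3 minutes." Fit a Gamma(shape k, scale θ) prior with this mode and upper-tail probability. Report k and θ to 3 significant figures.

k ≈ 9.22, θ ≈ 2.26

Gamma(k,θ) with k>1 has mode (k−1)θ, so θ = 18.6/(k−1).
Need P(X < 33.3) = 0.95 with θ tied to k this way. Start at k = 2, θ = 18.6: P(X<33.3) ≈ 0.534.
Too low — raise k to concentrate. Iterating converges to k ≈ 9.22.
Then θ = 18.6/(9.22−1) ≈ 2.26.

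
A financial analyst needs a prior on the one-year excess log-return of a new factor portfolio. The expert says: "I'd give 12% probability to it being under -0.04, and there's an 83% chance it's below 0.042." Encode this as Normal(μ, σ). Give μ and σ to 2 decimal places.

μ = 0.01, σ = 0.04

The p-quantile of Normal(μ,σ) is μ + z_p·σ, with z_{0.12} = -1.175 and z_{0.83} = 0.9542.
Eliminate σ: μ = (z₂·x₁ − z₁·x₂)/(z₂ − z₁) = (0.9542·-0.04 − (-1.175)·0.042)/2.129 = 0.01.
Then σ = (x₂ − x₁)/(z₂ − z₁) = (0.042 − -0.04)/2.129 = 0.04.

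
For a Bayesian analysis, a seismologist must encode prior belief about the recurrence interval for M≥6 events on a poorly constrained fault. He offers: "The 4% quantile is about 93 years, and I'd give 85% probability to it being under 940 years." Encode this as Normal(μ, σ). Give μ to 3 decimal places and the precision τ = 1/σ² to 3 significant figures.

μ = 625.030, τ = 1.08e-05

The p-quantile of Normal(μ,σ) is μ + z_p·σ, with z_{0.04} = -1.751 and z_{0.85} = 1.036.
Eliminate σ: μ = (z₂·x₁ − z₁·x₂)/(z₂ − z₁) = (1.036·93 − (-1.751)·940)/2.787 = 625.030.
Then σ = (x₂ − x₁)/(z₂ − z₁) = (940 − 93)/2.787 = 303.898.
Precision τ = 1/σ² = 1/303.9² = 1.08e-05.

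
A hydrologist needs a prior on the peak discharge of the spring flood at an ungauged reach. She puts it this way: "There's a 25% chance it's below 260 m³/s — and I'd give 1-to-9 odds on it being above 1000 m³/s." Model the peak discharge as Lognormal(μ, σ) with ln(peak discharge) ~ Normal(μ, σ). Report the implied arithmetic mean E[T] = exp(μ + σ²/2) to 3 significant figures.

E[T] ≈ 524 m³/s

If T ~ Lognormal(μ,σ) then ln T ~ Normal(μ,σ), so the p-quantile of ln T is μ + z_p·σ.
ln(260) = 5.561 and ln(1000) = 6.908; z_{0.25} = -0.6745, z_{0.9} = 1.282.
σ = (6.908 − 5.561)/(1.282 − (-0.6745)) = 0.689.
μ = 5.561 − (-0.6745)·0.689 = 6.025.
E[T] = exp(μ + σ²/2) = exp(6.025 + 0.2371) = 524 m³/s.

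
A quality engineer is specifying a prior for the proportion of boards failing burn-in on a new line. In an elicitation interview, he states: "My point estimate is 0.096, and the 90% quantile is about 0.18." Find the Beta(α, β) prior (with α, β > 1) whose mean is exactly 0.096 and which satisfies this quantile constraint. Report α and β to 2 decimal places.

With mean 0.096 fixed, write α = 0.096s, β = 0.904s where s = α+β.
Need P(θ < 0.18) = 0.9 under Beta(0.096s, 0.904s). Normal approximation: (q−m)/√(m(1−m)/s) ≈ z_{0.9} = 1.28, so s ≈ 0.096·0.904·(1.28)²/(0.18−0.096)² = 20.2.
At s = 20.2: P(θ<0.18) ≈ 0.893. Adjusting to match 0.9 gives s ≈ 22.03.
So α = 0.096·22.03 ≈ 2.12, β = 0.904·22.03 ≈ 19.92.

α ≈ 2.12, β ≈ 19.92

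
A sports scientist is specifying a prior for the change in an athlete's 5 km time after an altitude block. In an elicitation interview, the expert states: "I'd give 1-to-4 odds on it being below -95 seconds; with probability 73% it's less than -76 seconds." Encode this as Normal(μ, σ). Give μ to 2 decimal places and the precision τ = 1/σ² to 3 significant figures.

For Normal(μ,σ), the p-quantile is μ + z_p·σ. Here z_{0.2} = -0.8416, z_{0.73} = 0.6128.
So -95 = μ − 0.8416σ and -76 = μ + 0.6128σ.
Subtracting: σ = (-76 − -95)/(0.6128 − (-0.8416)) = 13.06.
Then μ = -95 − (-0.8416)·13.06 = -84.01.
Precision τ = 1/σ² = 1/13.06² = 0.00586.

μ = -84.01, τ = 0.00586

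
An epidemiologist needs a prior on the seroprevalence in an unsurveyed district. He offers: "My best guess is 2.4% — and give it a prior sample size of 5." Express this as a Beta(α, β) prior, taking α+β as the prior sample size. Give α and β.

Under the effective-sample-size interpretation, Beta(α, β) has prior mean α/(α+β) and prior sample size α+β.
So α+β = 5 and α/(α+β) = 0.024, giving α = 0.024·5 = 0.12 and β = 5 − 0.12 = 4.88.

α = 0.12, β = 4.88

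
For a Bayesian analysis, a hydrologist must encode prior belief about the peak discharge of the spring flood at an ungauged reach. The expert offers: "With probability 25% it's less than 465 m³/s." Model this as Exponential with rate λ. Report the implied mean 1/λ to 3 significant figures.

P(T < 465.0) = 1 − e^(−λ·465.0) = 0.25, so λ = −ln(1−0.25)/465.0 = −ln(0.75)/465.0 = 0.000619.
Mean = 1/λ = 1620 m³/s.

mean ≈ 1620 m³/s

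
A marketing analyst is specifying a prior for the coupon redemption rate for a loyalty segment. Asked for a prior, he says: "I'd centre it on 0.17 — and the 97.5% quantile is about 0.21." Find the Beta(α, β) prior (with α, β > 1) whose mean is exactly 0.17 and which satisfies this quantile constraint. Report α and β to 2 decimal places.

With mean 0.17 fixed, write α = 0.17s, β = 0.83s where s = α+β.
Need P(θ < 0.21) = 0.975 under Beta(0.17s, 0.83s). Normal approximation: (q−m)/√(m(1−m)/s) ≈ z_{0.975} = 1.96, so s ≈ 0.17·0.83·(1.96)²/(0.21−0.17)² = 338.8.
At s = 338.8: P(θ<0.21) ≈ 0.970. Adjusting to match 0.975 gives s ≈ 367.54.
So α = 0.17·367.54 ≈ 62.48, β = 0.83·367.54 ≈ 305.06.

α ≈ 62.48, β ≈ 305.06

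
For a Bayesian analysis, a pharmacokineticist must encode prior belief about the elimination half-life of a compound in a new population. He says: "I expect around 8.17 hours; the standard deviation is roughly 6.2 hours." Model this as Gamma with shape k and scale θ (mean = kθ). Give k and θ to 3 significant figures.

k ≈ 1.74, θ ≈ 4.71

For Gamma(k, scale θ): mean = kθ, variance = kθ², so CV = 1/√k.
CV = SD/mean = 6.2/8.17 = 0.7589, hence k = 1/CV² = 1.74.
Then θ = mean/k = 8.17/1.74 = 4.71.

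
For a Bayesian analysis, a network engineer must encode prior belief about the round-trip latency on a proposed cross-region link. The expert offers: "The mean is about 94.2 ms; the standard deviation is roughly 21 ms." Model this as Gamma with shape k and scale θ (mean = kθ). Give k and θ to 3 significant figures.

k ≈ 20.1, θ ≈ 4.68

For Gamma(k, scale θ): mean = kθ, variance = kθ², so CV = 1/√k.
CV = SD/mean = 21/94.2 = 0.2229, hence k = 1/CV² = 20.1.
Then θ = mean/k = 94.2/20.1 = 4.68.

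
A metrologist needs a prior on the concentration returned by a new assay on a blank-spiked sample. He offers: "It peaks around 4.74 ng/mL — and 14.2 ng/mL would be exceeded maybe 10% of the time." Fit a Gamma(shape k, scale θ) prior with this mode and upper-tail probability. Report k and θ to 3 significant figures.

Gamma(k,θ) with k>1 has mode (k−1)θ, so θ = 4.74/(k−1).
Need P(X < 14.2) = 0.9 with θ tied to k this way. Start at k = 2, θ = 4.74: P(X<14.2) ≈ 0.800.
Too low — raise k to concentrate. Iterating converges to k ≈ 2.58.
Then θ = 4.74/(2.58−1) ≈ 3.

k ≈ 2.58, θ ≈ 3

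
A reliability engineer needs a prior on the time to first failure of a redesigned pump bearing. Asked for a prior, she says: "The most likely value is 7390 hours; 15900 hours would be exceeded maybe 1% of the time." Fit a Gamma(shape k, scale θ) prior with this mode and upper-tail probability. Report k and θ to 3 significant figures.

Gamma(k,θ) with k>1 has mode (k−1)θ, so θ = 7390/(k−1).
Need P(X < 15900) = 0.99 with θ tied to k this way. Start at k = 2, θ = 7390: P(X<15900) ≈ 0.633.
Too low — raise k to concentrate. Iterating converges to k ≈ 9.25.
Then θ = 7390/(9.25−1) ≈ 896.

k ≈ 9.25, θ ≈ 896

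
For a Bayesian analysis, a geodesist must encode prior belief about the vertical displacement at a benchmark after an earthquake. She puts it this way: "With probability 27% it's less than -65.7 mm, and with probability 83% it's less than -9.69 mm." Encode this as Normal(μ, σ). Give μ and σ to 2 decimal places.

The p-quantile of Normal(μ,σ) is μ + z_p·σ, with z_{0.27} = -0.6128 and z_{0.83} = 0.9542.
Eliminate σ: μ = (z₂·x₁ − z₁·x₂)/(z₂ − z₁) = (0.9542·-65.7 − (-0.6128)·-9.69)/1.567 = -43.80.
Then σ = (x₂ − x₁)/(z₂ − z₁) = (-9.69 − -65.7)/1.567 = 35.74.

μ = -43.80, σ = 35.74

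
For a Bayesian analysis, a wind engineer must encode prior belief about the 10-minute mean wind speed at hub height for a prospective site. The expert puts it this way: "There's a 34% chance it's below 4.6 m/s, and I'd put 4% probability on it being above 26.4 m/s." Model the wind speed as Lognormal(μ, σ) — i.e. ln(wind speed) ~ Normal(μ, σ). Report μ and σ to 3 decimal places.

If T ~ Lognormal(μ,σ) then ln T ~ Normal(μ,σ), so the p-quantile of ln T is μ + z_p·σ.
ln(4.6) = 1.526 and ln(26.4) = 3.273; z_{0.34} = -0.4125, z_{0.96} = 1.751.
σ = (3.273 − 1.526)/(1.751 − (-0.4125)) = 0.808.
μ = 1.526 − (-0.4125)·0.808 = 1.859.

μ ≈ 1.859, σ ≈ 0.808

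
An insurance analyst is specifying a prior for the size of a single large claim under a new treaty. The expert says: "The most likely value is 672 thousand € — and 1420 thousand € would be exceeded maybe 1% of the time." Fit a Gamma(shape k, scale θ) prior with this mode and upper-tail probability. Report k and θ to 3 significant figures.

Gamma(k,θ) with k>1 has mode (k−1)θ, so θ = 672/(k−1).
Need P(X < 1420) = 0.99 with θ tied to k this way. Start at k = 2, θ = 672: P(X<1420) ≈ 0.624.
Too low — raise k to concentrate. Iterating converges to k ≈ 9.68.
Then θ = 672/(9.68−1) ≈ 77.4.

k ≈ 9.68, θ ≈ 77.4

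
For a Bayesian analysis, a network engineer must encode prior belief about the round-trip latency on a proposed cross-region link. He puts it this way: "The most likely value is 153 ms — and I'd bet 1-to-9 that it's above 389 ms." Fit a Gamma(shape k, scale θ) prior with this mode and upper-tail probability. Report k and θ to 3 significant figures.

k ≈ 3.2, θ ≈ 69.4

Gamma(k,θ) with k>1 has mode (k−1)θ, so θ = 153/(k−1).
Need P(X < 389) = 0.9 with θ tied to k this way. Start at k = 2, θ = 153: P(X<389) ≈ 0.721.
Too low — raise k to concentrate. Iterating converges to k ≈ 3.2.
Then θ = 153/(3.2−1) ≈ 69.4.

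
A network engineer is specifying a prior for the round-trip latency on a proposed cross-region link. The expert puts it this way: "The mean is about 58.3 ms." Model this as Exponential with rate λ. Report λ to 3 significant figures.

λ ≈ 0.0172

Exponential mean = 1/λ, so λ = 1/58.3 = 0.0172.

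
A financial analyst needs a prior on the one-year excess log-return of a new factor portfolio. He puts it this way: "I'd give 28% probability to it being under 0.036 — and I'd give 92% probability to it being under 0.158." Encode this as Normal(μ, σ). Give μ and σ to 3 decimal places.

The p-quantile of Normal(μ,σ) is μ + z_p·σ, with z_{0.28} = -0.5828 and z_{0.92} = 1.405.
Eliminate σ: μ = (z₂·x₁ − z₁·x₂)/(z₂ − z₁) = (1.405·0.036 − (-0.5828)·0.158)/1.988 = 0.072.
Then σ = (x₂ − x₁)/(z₂ − z₁) = (0.158 − 0.036)/1.988 = 0.061.

μ = 0.072, σ = 0.061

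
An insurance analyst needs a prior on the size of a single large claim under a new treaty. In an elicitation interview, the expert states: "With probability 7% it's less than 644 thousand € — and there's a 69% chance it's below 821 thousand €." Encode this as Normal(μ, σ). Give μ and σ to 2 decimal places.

The p-quantile of Normal(μ,σ) is μ + z_p·σ, with z_{0.07} = -1.476 and z_{0.69} = 0.4959.
Eliminate σ: μ = (z₂·x₁ − z₁·x₂)/(z₂ − z₁) = (0.4959·644 − (-1.476)·821)/1.972 = 776.49.
Then σ = (x₂ − x₁)/(z₂ − z₁) = (821 − 644)/1.972 = 89.77.

μ = 776.49, σ = 89.77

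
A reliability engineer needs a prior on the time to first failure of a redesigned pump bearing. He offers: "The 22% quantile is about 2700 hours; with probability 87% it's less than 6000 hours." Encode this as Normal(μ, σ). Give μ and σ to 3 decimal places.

μ = 4042.178, σ = 1738.137

For Normal(μ,σ), the p-quantile is μ + z_p·σ. Here z_{0.22} = -0.7722, z_{0.87} = 1.126.
So 2700 = μ − 0.7722σ and 6000 = μ + 1.126σ.
Subtracting: σ = (6000 − 2700)/(1.126 − (-0.7722)) = 1738.137.
Then μ = 2700 − (-0.7722)·1738.137 = 4042.178.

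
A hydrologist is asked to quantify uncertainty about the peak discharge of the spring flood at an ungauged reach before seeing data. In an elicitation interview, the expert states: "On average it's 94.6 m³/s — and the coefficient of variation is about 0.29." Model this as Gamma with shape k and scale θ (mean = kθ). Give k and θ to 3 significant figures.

k ≈ 11.9, θ ≈ 7.96

For Gamma(k, scale θ): mean = kθ, variance = kθ², so CV = 1/√k.
CV = 0.29, hence k = 1/CV² = 11.9.
Then θ = mean/k = 94.6/11.9 = 7.96.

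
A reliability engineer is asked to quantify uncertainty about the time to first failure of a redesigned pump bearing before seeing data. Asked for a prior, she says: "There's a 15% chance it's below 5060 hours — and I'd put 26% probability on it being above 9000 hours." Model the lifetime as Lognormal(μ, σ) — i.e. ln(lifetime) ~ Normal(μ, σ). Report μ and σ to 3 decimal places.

If T ~ Lognormal(μ,σ) then ln T ~ Normal(μ,σ), so the p-quantile of ln T is μ + z_p·σ.
ln(5060) = 8.529 and ln(9000) = 9.105; z_{0.15} = -1.036, z_{0.74} = 0.6433.
σ = (9.105 − 8.529)/(0.6433 − (-1.036)) = 0.343.
μ = 8.529 − (-1.036)·0.343 = 8.884.

μ ≈ 8.884, σ ≈ 0.343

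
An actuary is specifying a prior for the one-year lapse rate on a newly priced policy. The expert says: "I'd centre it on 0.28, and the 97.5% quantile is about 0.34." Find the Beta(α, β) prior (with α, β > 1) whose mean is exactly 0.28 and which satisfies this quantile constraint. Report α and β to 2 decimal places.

With mean 0.28 fixed, write α = 0.28s, β = 0.72s where s = α+β.
Need P(θ < 0.34) = 0.975 under Beta(0.28s, 0.72s). Normal approximation: (q−m)/√(m(1−m)/s) ≈ z_{0.975} = 1.96, so s ≈ 0.28·0.72·(1.96)²/(0.34−0.28)² = 215.1.
At s = 215.1: P(θ<0.34) ≈ 0.972. Adjusting to match 0.975 gives s ≈ 227.30.
So α = 0.28·227.30 ≈ 63.64, β = 0.72·227.30 ≈ 163.66.

α ≈ 63.64, β ≈ 163.66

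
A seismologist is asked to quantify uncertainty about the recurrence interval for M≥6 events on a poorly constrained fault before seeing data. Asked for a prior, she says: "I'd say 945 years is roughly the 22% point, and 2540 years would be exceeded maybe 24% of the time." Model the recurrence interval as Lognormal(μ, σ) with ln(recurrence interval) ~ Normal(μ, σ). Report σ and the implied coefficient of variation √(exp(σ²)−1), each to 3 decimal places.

If T ~ Lognormal(μ,σ) then ln T ~ Normal(μ,σ), so the p-quantile of ln T is μ + z_p·σ.
ln(945) = 6.851 and ln(2540) = 7.84; z_{0.22} = -0.7722, z_{0.76} = 0.7063.
σ = (7.84 − 6.851)/(0.7063 − (-0.7722)) = 0.669.
μ = 6.851 − (-0.7722)·0.669 = 7.368.
CV = √(exp(σ²)−1) = √(exp(0.4472)−1) = 0.751.

σ ≈ 0.669, CV ≈ 0.751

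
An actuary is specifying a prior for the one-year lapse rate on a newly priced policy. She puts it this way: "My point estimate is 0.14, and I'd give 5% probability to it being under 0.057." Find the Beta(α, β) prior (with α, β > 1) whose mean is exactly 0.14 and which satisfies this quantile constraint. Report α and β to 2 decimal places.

α ≈ 4.77, β ≈ 29.32

With mean 0.14 fixed, write α = 0.14s, β = 0.86s where s = α+β.
Need P(θ < 0.057) = 0.05 under Beta(0.14s, 0.86s). Normal approximation: (q−m)/√(m(1−m)/s) ≈ z_{0.05} = -1.64, so s ≈ 0.14·0.86·(-1.64)²/(0.057−0.14)² = 47.3.
At s = 47.3: P(θ<0.057) ≈ 0.024. Adjusting to match 0.05 gives s ≈ 34.09.
So α = 0.14·34.09 ≈ 4.77, β = 0.86·34.09 ≈ 29.32.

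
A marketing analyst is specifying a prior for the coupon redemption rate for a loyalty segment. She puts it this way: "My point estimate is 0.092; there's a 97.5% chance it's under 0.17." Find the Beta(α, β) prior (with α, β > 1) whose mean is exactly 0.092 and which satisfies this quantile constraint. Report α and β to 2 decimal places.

With mean 0.092 fixed, write α = 0.092s, β = 0.908s where s = α+β.
Need P(θ < 0.17) = 0.975 under Beta(0.092s, 0.908s). Normal approximation: (q−m)/√(m(1−m)/s) ≈ z_{0.975} = 1.96, so s ≈ 0.092·0.908·(1.96)²/(0.17−0.092)² = 52.7.
At s = 52.7: P(θ<0.17) ≈ 0.959. Adjusting to match 0.975 gives s ≈ 68.92.
So α = 0.092·68.92 ≈ 6.34, β = 0.908·68.92 ≈ 62.58.

α ≈ 6.34, β ≈ 62.58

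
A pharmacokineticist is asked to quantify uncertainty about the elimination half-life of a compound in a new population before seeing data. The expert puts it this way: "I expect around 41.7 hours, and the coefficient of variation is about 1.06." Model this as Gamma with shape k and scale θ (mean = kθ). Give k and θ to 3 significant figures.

For Gamma(k, scale θ): mean = kθ, variance = kθ², so CV = 1/√k.
CV = 1.06, hence k = 1/CV² = 0.89.
Then θ = mean/k = 41.7/0.89 = 46.9.

k ≈ 0.89, θ ≈ 46.9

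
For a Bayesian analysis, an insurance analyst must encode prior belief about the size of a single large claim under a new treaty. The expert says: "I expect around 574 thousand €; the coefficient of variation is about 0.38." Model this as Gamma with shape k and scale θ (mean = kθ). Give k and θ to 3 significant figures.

For Gamma(k, scale θ): mean = kθ, variance = kθ², so CV = 1/√k.
CV = 0.38, hence k = 1/CV² = 6.93.
Then θ = mean/k = 574/6.93 = 82.9.

k ≈ 6.93, θ ≈ 82.9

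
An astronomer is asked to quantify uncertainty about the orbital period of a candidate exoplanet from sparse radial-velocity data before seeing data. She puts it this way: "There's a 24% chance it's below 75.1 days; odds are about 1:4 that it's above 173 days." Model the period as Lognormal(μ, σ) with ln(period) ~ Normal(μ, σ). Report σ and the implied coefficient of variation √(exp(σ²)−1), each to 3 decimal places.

σ ≈ 0.539, CV ≈ 0.581

If T ~ Lognormal(μ,σ) then ln T ~ Normal(μ,σ), so the p-quantile of ln T is μ + z_p·σ.
ln(75.1) = 4.319 and ln(173) = 5.153; z_{0.24} = -0.7063, z_{0.8} = 0.8416.
σ = (5.153 − 4.319)/(0.8416 − (-0.7063)) = 0.539.
μ = 4.319 − (-0.7063)·0.539 = 4.700.
CV = √(exp(σ²)−1) = √(exp(0.2906)−1) = 0.581.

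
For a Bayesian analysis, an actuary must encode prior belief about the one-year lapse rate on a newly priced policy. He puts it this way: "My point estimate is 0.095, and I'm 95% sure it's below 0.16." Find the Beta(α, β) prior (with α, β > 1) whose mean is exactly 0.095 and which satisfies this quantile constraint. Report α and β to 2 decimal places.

α ≈ 6.30, β ≈ 60.01

With mean 0.095 fixed, write α = 0.095s, β = 0.905s where s = α+β.
Need P(θ < 0.16) = 0.95 under Beta(0.095s, 0.905s). Normal approximation: (q−m)/√(m(1−m)/s) ≈ z_{0.95} = 1.64, so s ≈ 0.095·0.905·(1.64)²/(0.16−0.095)² = 55.1.
At s = 55.1: P(θ<0.16) ≈ 0.935. Adjusting to match 0.95 gives s ≈ 66.31.
So α = 0.095·66.31 ≈ 6.30, β = 0.905·66.31 ≈ 60.01.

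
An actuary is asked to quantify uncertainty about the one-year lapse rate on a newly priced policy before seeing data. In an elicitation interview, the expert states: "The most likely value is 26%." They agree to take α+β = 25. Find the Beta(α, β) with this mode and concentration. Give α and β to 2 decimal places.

α = 6.98, β = 18.02

For α,β > 1 the Beta mode is (α−1)/(α+β−2). With α+β = 25, the mode is (α−1)/23.
Set (α−1)/23 = 0.26 → α = 1 + 0.26·23 = 6.98.
β = 25 − α = 18.02.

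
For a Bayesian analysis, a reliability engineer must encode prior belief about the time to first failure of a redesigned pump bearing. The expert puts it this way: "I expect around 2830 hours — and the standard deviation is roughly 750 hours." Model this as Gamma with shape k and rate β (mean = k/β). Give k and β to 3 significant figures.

k ≈ 14.2, β ≈ 0.00503

For Gamma(k, rate β): mean = k/β, variance = k/β², so CV = 1/√k.
CV = SD/mean = 750/2830 = 0.265, hence k = 1/CV² = 14.2.
Then β = k/mean = 14.2/2830 = 0.00503.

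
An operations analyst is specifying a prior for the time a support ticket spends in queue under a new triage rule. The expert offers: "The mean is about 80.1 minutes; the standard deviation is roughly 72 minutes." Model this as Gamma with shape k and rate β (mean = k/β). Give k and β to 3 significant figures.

k ≈ 1.24, β ≈ 0.0155

For Gamma(k, rate β): mean = k/β, variance = k/β², so CV = 1/√k.
CV = SD/mean = 72/80.1 = 0.8989, hence k = 1/CV² = 1.24.
Then β = k/mean = 1.24/80.1 = 0.0155.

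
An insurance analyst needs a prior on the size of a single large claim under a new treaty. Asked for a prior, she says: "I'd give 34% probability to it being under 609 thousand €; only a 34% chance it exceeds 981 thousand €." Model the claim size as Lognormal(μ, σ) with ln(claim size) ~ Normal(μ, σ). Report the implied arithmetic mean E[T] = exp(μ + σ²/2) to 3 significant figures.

E[T] ≈ 913 thousand €

If T ~ Lognormal(μ,σ) then ln T ~ Normal(μ,σ), so the p-quantile of ln T is μ + z_p·σ.
ln(609) = 6.412 and ln(981) = 6.889; z_{0.34} = -0.4125, z_{0.66} = 0.4125.
σ = (6.889 − 6.412)/(0.4125 − (-0.4125)) = 0.578.
μ = 6.412 − (-0.4125)·0.578 = 6.650.
E[T] = exp(μ + σ²/2) = exp(6.650 + 0.1670) = 913 thousand €.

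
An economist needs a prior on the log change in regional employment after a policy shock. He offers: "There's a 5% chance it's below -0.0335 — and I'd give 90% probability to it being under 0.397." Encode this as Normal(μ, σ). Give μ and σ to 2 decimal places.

μ = 0.21, σ = 0.15

For Normal(μ,σ), the p-quantile is μ + z_p·σ. Here z_{0.05} = -1.645, z_{0.9} = 1.282.
So -0.0335 = μ − 1.645σ and 0.397 = μ + 1.282σ.
Subtracting: σ = (0.397 − -0.0335)/(1.282 − (-1.645)) = 0.15.
Then μ = -0.0335 − (-1.645)·0.15 = 0.21.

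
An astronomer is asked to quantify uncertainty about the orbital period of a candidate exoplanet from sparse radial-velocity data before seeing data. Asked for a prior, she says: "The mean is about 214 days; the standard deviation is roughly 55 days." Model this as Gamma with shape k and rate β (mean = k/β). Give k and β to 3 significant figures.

k ≈ 15.1, β ≈ 0.0707

For Gamma(k, rate β): mean = k/β, variance = k/β², so CV = 1/√k.
CV = SD/mean = 55/214 = 0.257, hence k = 1/CV² = 15.1.
Then β = k/mean = 15.1/214 = 0.0707.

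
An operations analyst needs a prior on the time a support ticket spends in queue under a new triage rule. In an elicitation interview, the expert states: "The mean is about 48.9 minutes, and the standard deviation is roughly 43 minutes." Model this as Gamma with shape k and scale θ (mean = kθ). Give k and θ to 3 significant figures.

For Gamma(k, scale θ): mean = kθ, variance = kθ², so CV = 1/√k.
CV = SD/mean = 43/48.9 = 0.8793, hence k = 1/CV² = 1.29.
Then θ = mean/k = 48.9/1.29 = 37.8.

k ≈ 1.29, θ ≈ 37.8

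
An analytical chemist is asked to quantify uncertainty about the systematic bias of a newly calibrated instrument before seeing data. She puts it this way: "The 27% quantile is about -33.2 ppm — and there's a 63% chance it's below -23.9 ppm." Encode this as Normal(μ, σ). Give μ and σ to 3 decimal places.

For Normal(μ,σ), the p-quantile is μ + z_p·σ. Here z_{0.27} = -0.6128, z_{0.63} = 0.3319.
So -33.2 = μ − 0.6128σ and -23.9 = μ + 0.3319σ.
Subtracting: σ = (-23.9 − -33.2)/(0.3319 − (-0.6128)) = 9.845.
Then μ = -33.2 − (-0.6128)·9.845 = -27.167.

μ = -27.167, σ = 9.845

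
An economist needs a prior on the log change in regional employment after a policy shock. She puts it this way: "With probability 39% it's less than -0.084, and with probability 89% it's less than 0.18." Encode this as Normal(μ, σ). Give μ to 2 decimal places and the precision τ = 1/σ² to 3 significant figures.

For Normal(μ,σ), the p-quantile is μ + z_p·σ. Here z_{0.39} = -0.2793, z_{0.89} = 1.227.
So -0.084 = μ − 0.2793σ and 0.18 = μ + 1.227σ.
Subtracting: σ = (0.18 − -0.084)/(1.227 − (-0.2793)) = 0.18.
Then μ = -0.084 − (-0.2793)·0.18 = -0.04.
Precision τ = 1/σ² = 1/0.1753² = 32.5.

μ = -0.04, τ = 32.5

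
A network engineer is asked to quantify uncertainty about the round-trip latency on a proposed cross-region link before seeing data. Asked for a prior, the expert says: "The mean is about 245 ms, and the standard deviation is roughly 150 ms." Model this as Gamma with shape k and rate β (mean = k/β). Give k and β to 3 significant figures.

k ≈ 2.67, β ≈ 0.0109

For Gamma(k, rate β): mean = k/β, variance = k/β², so CV = 1/√k.
CV = SD/mean = 150/245 = 0.6122, hence k = 1/CV² = 2.67.
Then β = k/mean = 2.67/245 = 0.0109.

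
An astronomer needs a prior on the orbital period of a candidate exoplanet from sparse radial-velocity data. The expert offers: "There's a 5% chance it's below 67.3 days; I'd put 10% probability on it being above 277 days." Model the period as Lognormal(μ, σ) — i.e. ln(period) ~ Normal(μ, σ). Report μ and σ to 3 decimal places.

μ ≈ 5.004, σ ≈ 0.483

If T ~ Lognormal(μ,σ) then ln T ~ Normal(μ,σ), so the p-quantile of ln T is μ + z_p·σ.
ln(67.3) = 4.209 and ln(277) = 5.624; z_{0.05} = -1.645, z_{0.9} = 1.282.
σ = (5.624 − 4.209)/(1.282 − (-1.645)) = 0.483.
μ = 4.209 − (-1.645)·0.483 = 5.004.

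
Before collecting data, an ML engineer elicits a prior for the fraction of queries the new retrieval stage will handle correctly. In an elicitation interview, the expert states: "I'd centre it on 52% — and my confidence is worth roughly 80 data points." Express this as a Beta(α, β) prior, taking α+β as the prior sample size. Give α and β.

α = 41.6, β = 38.4

Under the effective-sample-size interpretation, Beta(α, β) has prior mean α/(α+β) and prior sample size α+β.
So α+β = 80 and α/(α+β) = 0.52, giving α = 0.52·80 = 41.6 and β = 80 − 41.6 = 38.4.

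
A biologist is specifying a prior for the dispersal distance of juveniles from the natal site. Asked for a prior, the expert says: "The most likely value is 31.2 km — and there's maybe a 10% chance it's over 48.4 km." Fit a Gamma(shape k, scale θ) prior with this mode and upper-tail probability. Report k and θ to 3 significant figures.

k ≈ 10.7, θ ≈ 3.22

Gamma(k,θ) with k>1 has mode (k−1)θ, so θ = 31.2/(k−1).
Need P(X < 48.4) = 0.9 with θ tied to k this way. Start at k = 2, θ = 31.2: P(X<48.4) ≈ 0.459.
Too low — raise k to concentrate. Iterating converges to k ≈ 10.7.
Then θ = 31.2/(10.7−1) ≈ 3.22.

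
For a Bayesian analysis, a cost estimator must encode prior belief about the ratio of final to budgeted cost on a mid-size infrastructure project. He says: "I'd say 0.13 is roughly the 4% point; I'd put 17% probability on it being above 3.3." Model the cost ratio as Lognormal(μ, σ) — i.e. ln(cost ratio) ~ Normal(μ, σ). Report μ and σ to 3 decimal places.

If T ~ Lognormal(μ,σ) then ln T ~ Normal(μ,σ), so the p-quantile of ln T is μ + z_p·σ.
ln(0.13) = -2.04 and ln(3.3) = 1.194; z_{0.04} = -1.751, z_{0.83} = 0.9542.
σ = (1.194 − -2.04)/(0.9542 − (-1.751)) = 1.196.
μ = -2.04 − (-1.751)·1.196 = 0.053.

μ ≈ 0.053, σ ≈ 1.196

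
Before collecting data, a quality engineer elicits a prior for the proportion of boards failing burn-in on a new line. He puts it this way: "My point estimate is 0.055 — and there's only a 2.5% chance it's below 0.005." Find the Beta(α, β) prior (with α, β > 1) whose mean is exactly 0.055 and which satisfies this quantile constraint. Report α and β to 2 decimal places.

With mean 0.055 fixed, write α = 0.055s, β = 0.945s where s = α+β.
Need P(θ < 0.005) = 0.025 under Beta(0.055s, 0.945s). Normal approximation: (q−m)/√(m(1−m)/s) ≈ z_{0.025} = -1.96, so s ≈ 0.055·0.945·(-1.96)²/(0.005−0.055)² = 79.9.
At s = 79.9: P(θ<0.005) ≈ 0.000. Adjusting to match 0.025 gives s ≈ 30.04.
So α = 0.055·30.04 ≈ 1.65, β = 0.945·30.04 ≈ 28.39.

α ≈ 1.65, β ≈ 28.39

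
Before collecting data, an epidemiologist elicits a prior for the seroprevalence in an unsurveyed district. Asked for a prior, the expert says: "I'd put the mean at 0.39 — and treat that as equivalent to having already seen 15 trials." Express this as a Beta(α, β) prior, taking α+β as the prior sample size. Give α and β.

α = 5.85, β = 9.15

Under the effective-sample-size interpretation, Beta(α, β) has prior mean α/(α+β) and prior sample size α+β.
So α+β = 15 and α/(α+β) = 0.39, giving α = 0.39·15 = 5.85 and β = 15 − 5.85 = 9.15.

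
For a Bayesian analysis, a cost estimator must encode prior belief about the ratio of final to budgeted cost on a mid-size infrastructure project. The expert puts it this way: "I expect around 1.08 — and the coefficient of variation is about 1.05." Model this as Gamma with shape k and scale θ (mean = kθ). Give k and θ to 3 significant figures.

For Gamma(k, scale θ): mean = kθ, variance = kθ², so CV = 1/√k.
CV = 1.05, hence k = 1/CV² = 0.907.
Then θ = mean/k = 1.08/0.907 = 1.19.

k ≈ 0.907, θ ≈ 1.19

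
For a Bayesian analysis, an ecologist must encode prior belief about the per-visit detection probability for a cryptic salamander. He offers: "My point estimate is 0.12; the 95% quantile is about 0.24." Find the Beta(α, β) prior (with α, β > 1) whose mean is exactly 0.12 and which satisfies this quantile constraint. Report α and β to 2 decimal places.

With mean 0.12 fixed, write α = 0.12s, β = 0.88s where s = α+β.
Need P(θ < 0.24) = 0.95 under Beta(0.12s, 0.88s). Normal approximation: (q−m)/√(m(1−m)/s) ≈ z_{0.95} = 1.64, so s ≈ 0.12·0.88·(1.64)²/(0.24−0.12)² = 19.8.
At s = 19.8: P(θ<0.24) ≈ 0.933. Adjusting to match 0.95 gives s ≈ 24.92.
So α = 0.12·24.92 ≈ 2.99, β = 0.88·24.92 ≈ 21.93.

α ≈ 2.99, β ≈ 21.93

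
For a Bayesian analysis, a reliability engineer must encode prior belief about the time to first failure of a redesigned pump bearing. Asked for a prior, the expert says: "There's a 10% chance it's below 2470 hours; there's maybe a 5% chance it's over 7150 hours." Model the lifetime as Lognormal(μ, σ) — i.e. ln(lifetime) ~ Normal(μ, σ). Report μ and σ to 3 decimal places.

μ ≈ 8.277, σ ≈ 0.363

If T ~ Lognormal(μ,σ) then ln T ~ Normal(μ,σ), so the p-quantile of ln T is μ + z_p·σ.
ln(2470) = 7.812 and ln(7150) = 8.875; z_{0.1} = -1.282, z_{0.95} = 1.645.
σ = (8.875 − 7.812)/(1.645 − (-1.282)) = 0.363.
μ = 7.812 − (-1.282)·0.363 = 8.277.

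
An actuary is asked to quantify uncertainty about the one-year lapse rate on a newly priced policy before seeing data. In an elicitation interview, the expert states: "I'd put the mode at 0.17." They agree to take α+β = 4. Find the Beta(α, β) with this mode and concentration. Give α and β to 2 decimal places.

For α,β > 1 the Beta mode is (α−1)/(α+β−2). With α+β = 4, the mode is (α−1)/2.
Set (α−1)/2 = 0.17 → α = 1 + 0.17·2 = 1.34.
β = 4 − α = 2.66.

α = 1.34, β = 2.66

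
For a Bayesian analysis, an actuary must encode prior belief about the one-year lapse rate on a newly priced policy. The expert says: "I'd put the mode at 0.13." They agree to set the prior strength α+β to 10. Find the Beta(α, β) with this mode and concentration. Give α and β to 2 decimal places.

For α,β > 1 the Beta mode is (α−1)/(α+β−2). With α+β = 10, the mode is (α−1)/8.
Set (α−1)/8 = 0.13 → α = 1 + 0.13·8 = 2.04.
β = 10 − α = 7.96.

α = 2.04, β = 7.96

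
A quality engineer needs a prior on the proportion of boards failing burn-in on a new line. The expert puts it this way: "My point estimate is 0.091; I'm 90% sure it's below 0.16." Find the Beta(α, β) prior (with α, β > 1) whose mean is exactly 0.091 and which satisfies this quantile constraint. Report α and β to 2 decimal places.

With mean 0.091 fixed, write α = 0.091s, β = 0.909s where s = α+β.
Need P(θ < 0.16) = 0.9 under Beta(0.091s, 0.909s). Normal approximation: (q−m)/√(m(1−m)/s) ≈ z_{0.9} = 1.28, so s ≈ 0.091·0.909·(1.28)²/(0.16−0.091)² = 28.5.
At s = 28.5: P(θ<0.16) ≈ 0.893. Adjusting to match 0.9 gives s ≈ 31.12.
So α = 0.091·31.12 ≈ 2.83, β = 0.909·31.12 ≈ 28.29.

α ≈ 2.83, β ≈ 28.29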